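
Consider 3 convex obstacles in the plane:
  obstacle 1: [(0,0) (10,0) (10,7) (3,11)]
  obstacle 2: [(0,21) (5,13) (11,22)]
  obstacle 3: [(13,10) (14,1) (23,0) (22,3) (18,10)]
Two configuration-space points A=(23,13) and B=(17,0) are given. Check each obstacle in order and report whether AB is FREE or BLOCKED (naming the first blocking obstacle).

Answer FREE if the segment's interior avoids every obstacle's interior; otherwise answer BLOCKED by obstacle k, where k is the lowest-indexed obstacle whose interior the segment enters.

Obstacle 1 [(0,0) (10,0) (10,7) (3,11)]:
  edge (0,0)–(10,0): clear
  edge (10,0)–(10,7): clear
  edge (10,7)–(3,11): clear
  edge (3,11)–(0,0): clear
  midpoint (20,13/2) outside
  → clear
Obstacle 2 [(0,21) (5,13) (11,22)]:
  edge (0,21)–(5,13): clear
  edge (5,13)–(11,22): clear
  edge (11,22)–(0,21): clear
  midpoint (20,13/2) outside
  → clear
Obstacle 3 [(13,10) (14,1) (23,0) (22,3) (18,10)]:
  edge (13,10)–(14,1): clear
  edge (14,1)–(23,0): crosses AB
  edge (23,0)–(22,3): clear
  edge (22,3)–(18,10): crosses AB
  edge (18,10)–(13,10): clear
  → BLOCKED

BLOCKED by obstacle 3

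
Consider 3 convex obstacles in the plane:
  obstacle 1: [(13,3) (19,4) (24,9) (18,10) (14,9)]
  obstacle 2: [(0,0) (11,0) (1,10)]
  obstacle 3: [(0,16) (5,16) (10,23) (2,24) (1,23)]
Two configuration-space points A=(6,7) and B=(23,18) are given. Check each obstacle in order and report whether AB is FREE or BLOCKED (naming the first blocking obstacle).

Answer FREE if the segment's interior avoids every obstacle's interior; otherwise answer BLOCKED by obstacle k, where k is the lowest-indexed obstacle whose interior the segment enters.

Obstacle 1 [(13,3) (19,4) (24,9) (18,10) (14,9)]:
  edge (13,3)–(19,4): clear
  edge (19,4)–(24,9): clear
  edge (24,9)–(18,10): clear
  edge (18,10)–(14,9): clear
  edge (14,9)–(13,3): clear
  midpoint (29/2,25/2) outside
  → clear
Obstacle 2 [(0,0) (11,0) (1,10)]:
  edge (0,0)–(11,0): clear
  edge (11,0)–(1,10): clear
  edge (1,10)–(0,0): clear
  midpoint (29/2,25/2) outside
  → clear
Obstacle 3 [(0,16) (5,16) (10,23) (2,24) (1,23)]:
  edge (0,16)–(5,16): clear
  edge (5,16)–(10,23): clear
  edge (10,23)–(2,24): clear
  edge (2,24)–(1,23): clear
  edge (1,23)–(0,16): clear
  midpoint (29/2,25/2) outside
  → clear

FREE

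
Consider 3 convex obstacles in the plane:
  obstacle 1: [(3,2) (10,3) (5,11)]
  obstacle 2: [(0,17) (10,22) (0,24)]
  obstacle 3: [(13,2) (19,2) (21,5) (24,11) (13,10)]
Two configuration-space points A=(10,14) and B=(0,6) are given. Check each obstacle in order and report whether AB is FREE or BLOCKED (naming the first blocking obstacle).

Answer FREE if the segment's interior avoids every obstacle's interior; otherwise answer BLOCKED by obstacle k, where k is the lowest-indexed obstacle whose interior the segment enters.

BLOCKED by obstacle 1

Obstacle 1 [(3,2) (10,3) (5,11)]:
  edge (3,2)–(10,3): clear
  edge (10,3)–(5,11): crosses AB
  edge (5,11)–(3,2): crosses AB
  → BLOCKED
Obstacle 2 [(0,17) (10,22) (0,24)]:
  edge (0,17)–(10,22): clear
  edge (10,22)–(0,24): clear
  edge (0,24)–(0,17): clear
  midpoint (5,10) outside
  → clear
Obstacle 3 [(13,2) (19,2) (21,5) (24,11) (13,10)]:
  edge (13,2)–(19,2): clear
  edge (19,2)–(21,5): clear
  edge (21,5)–(24,11): clear
  edge (24,11)–(13,10): clear
  edge (13,10)–(13,2): clear
  midpoint (5,10) outside
  → clear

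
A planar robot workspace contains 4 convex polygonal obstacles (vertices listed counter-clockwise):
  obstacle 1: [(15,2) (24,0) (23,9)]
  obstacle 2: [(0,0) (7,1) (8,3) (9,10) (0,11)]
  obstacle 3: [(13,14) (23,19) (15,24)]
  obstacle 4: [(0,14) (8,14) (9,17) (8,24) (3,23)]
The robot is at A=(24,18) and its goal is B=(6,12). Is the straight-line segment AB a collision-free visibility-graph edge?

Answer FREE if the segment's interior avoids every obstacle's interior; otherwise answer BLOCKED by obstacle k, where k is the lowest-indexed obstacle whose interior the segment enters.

Obstacle 1 [(15,2) (24,0) (23,9)]:
  edge (15,2)–(24,0): clear
  edge (24,0)–(23,9): clear
  edge (23,9)–(15,2): clear
  midpoint (15,15) outside
  → clear
Obstacle 2 [(0,0) (7,1) (8,3) (9,10) (0,11)]:
  edge (0,0)–(7,1): clear
  edge (7,1)–(8,3): clear
  edge (8,3)–(9,10): clear
  edge (9,10)–(0,11): clear
  edge (0,11)–(0,0): clear
  midpoint (15,15) outside
  → clear
Obstacle 3 [(13,14) (23,19) (15,24)]:
  edge (13,14)–(23,19): crosses AB
  edge (23,19)–(15,24): clear
  edge (15,24)–(13,14): crosses AB
  → BLOCKED
Obstacle 4 [(0,14) (8,14) (9,17) (8,24) (3,23)]:
  edge (0,14)–(8,14): clear
  edge (8,14)–(9,17): clear
  edge (9,17)–(8,24): clear
  edge (8,24)–(3,23): clear
  edge (3,23)–(0,14): clear
  midpoint (15,15) outside
  → clear

BLOCKED by obstacle 3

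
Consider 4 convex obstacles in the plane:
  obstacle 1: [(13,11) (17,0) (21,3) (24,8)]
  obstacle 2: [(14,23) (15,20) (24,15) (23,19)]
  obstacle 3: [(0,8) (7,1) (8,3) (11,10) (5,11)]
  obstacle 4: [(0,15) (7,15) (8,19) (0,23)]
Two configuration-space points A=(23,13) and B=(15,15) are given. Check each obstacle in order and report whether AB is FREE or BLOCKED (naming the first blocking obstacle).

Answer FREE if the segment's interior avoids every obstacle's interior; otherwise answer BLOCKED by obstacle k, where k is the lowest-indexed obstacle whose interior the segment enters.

FREE

Obstacle 1 [(13,11) (17,0) (21,3) (24,8)]:
  edge (13,11)–(17,0): clear
  edge (17,0)–(21,3): clear
  edge (21,3)–(24,8): clear
  edge (24,8)–(13,11): clear
  midpoint (19,14) outside
  → clear
Obstacle 2 [(14,23) (15,20) (24,15) (23,19)]:
  edge (14,23)–(15,20): clear
  edge (15,20)–(24,15): clear
  edge (24,15)–(23,19): clear
  edge (23,19)–(14,23): clear
  midpoint (19,14) outside
  → clear
Obstacle 3 [(0,8) (7,1) (8,3) (11,10) (5,11)]:
  edge (0,8)–(7,1): clear
  edge (7,1)–(8,3): clear
  edge (8,3)–(11,10): clear
  edge (11,10)–(5,11): clear
  edge (5,11)–(0,8): clear
  midpoint (19,14) outside
  → clear
Obstacle 4 [(0,15) (7,15) (8,19) (0,23)]:
  edge (0,15)–(7,15): clear
  edge (7,15)–(8,19): clear
  edge (8,19)–(0,23): clear
  edge (0,23)–(0,15): clear
  midpoint (19,14) outside
  → clear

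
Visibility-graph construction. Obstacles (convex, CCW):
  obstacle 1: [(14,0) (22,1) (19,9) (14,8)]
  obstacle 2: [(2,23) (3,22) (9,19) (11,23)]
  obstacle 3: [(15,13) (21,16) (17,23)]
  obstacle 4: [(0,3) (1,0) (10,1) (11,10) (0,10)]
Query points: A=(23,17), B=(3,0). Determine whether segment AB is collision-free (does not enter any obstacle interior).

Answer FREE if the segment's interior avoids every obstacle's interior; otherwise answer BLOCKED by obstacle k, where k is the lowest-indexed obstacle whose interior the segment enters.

BLOCKED by obstacle 4

Obstacle 1 [(14,0) (22,1) (19,9) (14,8)]:
  edge (14,0)–(22,1): clear
  edge (22,1)–(19,9): clear
  edge (19,9)–(14,8): clear
  edge (14,8)–(14,0): clear
  midpoint (13,17/2) outside
  → clear
Obstacle 2 [(2,23) (3,22) (9,19) (11,23)]:
  edge (2,23)–(3,22): clear
  edge (3,22)–(9,19): clear
  edge (9,19)–(11,23): clear
  edge (11,23)–(2,23): clear
  midpoint (13,17/2) outside
  → clear
Obstacle 3 [(15,13) (21,16) (17,23)]:
  edge (15,13)–(21,16): clear
  edge (21,16)–(17,23): clear
  edge (17,23)–(15,13): clear
  midpoint (13,17/2) outside
  → clear
Obstacle 4 [(0,3) (1,0) (10,1) (11,10) (0,10)]:
  edge (0,3)–(1,0): clear
  edge (1,0)–(10,1): crosses AB
  edge (10,1)–(11,10): crosses AB
  edge (11,10)–(0,10): clear
  edge (0,10)–(0,3): clear
  → BLOCKED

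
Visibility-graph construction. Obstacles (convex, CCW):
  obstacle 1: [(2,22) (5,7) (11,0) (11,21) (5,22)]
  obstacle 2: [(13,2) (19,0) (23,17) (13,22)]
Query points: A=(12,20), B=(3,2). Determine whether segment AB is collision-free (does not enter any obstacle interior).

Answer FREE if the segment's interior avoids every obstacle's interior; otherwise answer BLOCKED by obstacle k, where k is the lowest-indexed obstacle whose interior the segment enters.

Obstacle 1 [(2,22) (5,7) (11,0) (11,21) (5,22)]:
  edge (2,22)–(5,7): clear
  edge (5,7)–(11,0): crosses AB
  edge (11,0)–(11,21): crosses AB
  edge (11,21)–(5,22): clear
  edge (5,22)–(2,22): clear
  → BLOCKED
Obstacle 2 [(13,2) (19,0) (23,17) (13,22)]:
  edge (13,2)–(19,0): clear
  edge (19,0)–(23,17): clear
  edge (23,17)–(13,22): clear
  edge (13,22)–(13,2): clear
  midpoint (15/2,11) outside
  → clear

BLOCKED by obstacle 1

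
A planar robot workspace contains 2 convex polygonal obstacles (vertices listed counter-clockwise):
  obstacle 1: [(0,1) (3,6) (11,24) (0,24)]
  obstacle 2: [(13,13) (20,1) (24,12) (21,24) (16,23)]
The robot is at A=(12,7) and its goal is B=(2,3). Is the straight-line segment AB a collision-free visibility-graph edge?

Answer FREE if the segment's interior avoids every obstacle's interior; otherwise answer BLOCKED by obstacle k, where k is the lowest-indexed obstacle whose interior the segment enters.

FREE

Obstacle 1 [(0,1) (3,6) (11,24) (0,24)]:
  edge (0,1)–(3,6): clear
  edge (3,6)–(11,24): clear
  edge (11,24)–(0,24): clear
  edge (0,24)–(0,1): clear
  midpoint (7,5) outside
  → clear
Obstacle 2 [(13,13) (20,1) (24,12) (21,24) (16,23)]:
  edge (13,13)–(20,1): clear
  edge (20,1)–(24,12): clear
  edge (24,12)–(21,24): clear
  edge (21,24)–(16,23): clear
  edge (16,23)–(13,13): clear
  midpoint (7,5) outside
  → clear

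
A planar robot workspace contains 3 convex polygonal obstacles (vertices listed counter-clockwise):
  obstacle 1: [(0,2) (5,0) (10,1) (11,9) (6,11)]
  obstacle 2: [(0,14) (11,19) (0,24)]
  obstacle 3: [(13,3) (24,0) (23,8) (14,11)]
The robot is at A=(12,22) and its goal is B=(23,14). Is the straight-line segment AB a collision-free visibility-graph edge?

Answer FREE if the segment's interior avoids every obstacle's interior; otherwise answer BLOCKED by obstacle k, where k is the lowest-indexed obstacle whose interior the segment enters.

Obstacle 1 [(0,2) (5,0) (10,1) (11,9) (6,11)]:
  edge (0,2)–(5,0): clear
  edge (5,0)–(10,1): clear
  edge (10,1)–(11,9): clear
  edge (11,9)–(6,11): clear
  edge (6,11)–(0,2): clear
  midpoint (35/2,18) outside
  → clear
Obstacle 2 [(0,14) (11,19) (0,24)]:
  edge (0,14)–(11,19): clear
  edge (11,19)–(0,24): clear
  edge (0,24)–(0,14): clear
  midpoint (35/2,18) outside
  → clear
Obstacle 3 [(13,3) (24,0) (23,8) (14,11)]:
  edge (13,3)–(24,0): clear
  edge (24,0)–(23,8): clear
  edge (23,8)–(14,11): clear
  edge (14,11)–(13,3): clear
  midpoint (35/2,18) outside
  → clear

FREE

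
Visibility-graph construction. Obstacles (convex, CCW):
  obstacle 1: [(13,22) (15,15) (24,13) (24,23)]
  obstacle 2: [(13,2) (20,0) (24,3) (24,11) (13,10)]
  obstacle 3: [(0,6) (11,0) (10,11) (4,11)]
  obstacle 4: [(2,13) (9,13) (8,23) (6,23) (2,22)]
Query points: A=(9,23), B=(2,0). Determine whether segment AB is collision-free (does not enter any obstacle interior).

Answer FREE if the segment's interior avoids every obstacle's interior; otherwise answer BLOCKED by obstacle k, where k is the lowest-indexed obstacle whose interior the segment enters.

Obstacle 1 [(13,22) (15,15) (24,13) (24,23)]:
  edge (13,22)–(15,15): clear
  edge (15,15)–(24,13): clear
  edge (24,13)–(24,23): clear
  edge (24,23)–(13,22): clear
  midpoint (11/2,23/2) outside
  → clear
Obstacle 2 [(13,2) (20,0) (24,3) (24,11) (13,10)]:
  edge (13,2)–(20,0): clear
  edge (20,0)–(24,3): clear
  edge (24,3)–(24,11): clear
  edge (24,11)–(13,10): clear
  edge (13,10)–(13,2): clear
  midpoint (11/2,23/2) outside
  → clear
Obstacle 3 [(0,6) (11,0) (10,11) (4,11)]:
  edge (0,6)–(11,0): crosses AB
  edge (11,0)–(10,11): clear
  edge (10,11)–(4,11): crosses AB
  edge (4,11)–(0,6): clear
  → BLOCKED
Obstacle 4 [(2,13) (9,13) (8,23) (6,23) (2,22)]:
  edge (2,13)–(9,13): crosses AB
  edge (9,13)–(8,23): crosses AB
  edge (8,23)–(6,23): clear
  edge (6,23)–(2,22): clear
  edge (2,22)–(2,13): clear
  → BLOCKED

BLOCKED by obstacle 3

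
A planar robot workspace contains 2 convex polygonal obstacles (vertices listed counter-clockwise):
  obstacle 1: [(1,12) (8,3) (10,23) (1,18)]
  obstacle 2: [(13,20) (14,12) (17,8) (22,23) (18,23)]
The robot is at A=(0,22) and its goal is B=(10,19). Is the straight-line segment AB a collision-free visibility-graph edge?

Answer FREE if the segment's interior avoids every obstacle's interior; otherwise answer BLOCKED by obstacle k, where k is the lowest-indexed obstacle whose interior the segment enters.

BLOCKED by obstacle 1

Obstacle 1 [(1,12) (8,3) (10,23) (1,18)]:
  edge (1,12)–(8,3): clear
  edge (8,3)–(10,23): crosses AB
  edge (10,23)–(1,18): crosses AB
  edge (1,18)–(1,12): clear
  → BLOCKED
Obstacle 2 [(13,20) (14,12) (17,8) (22,23) (18,23)]:
  edge (13,20)–(14,12): clear
  edge (14,12)–(17,8): clear
  edge (17,8)–(22,23): clear
  edge (22,23)–(18,23): clear
  edge (18,23)–(13,20): clear
  midpoint (5,41/2) outside
  → clear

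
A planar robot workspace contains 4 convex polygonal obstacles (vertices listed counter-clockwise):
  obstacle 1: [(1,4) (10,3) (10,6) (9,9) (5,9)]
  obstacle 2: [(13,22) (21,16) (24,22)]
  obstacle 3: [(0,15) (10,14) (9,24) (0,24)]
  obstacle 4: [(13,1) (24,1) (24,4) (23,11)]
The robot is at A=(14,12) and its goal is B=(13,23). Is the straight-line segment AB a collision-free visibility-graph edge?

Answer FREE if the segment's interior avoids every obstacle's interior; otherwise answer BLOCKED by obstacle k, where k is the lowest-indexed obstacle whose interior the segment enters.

Obstacle 1 [(1,4) (10,3) (10,6) (9,9) (5,9)]:
  edge (1,4)–(10,3): clear
  edge (10,3)–(10,6): clear
  edge (10,6)–(9,9): clear
  edge (9,9)–(5,9): clear
  edge (5,9)–(1,4): clear
  midpoint (27/2,35/2) outside
  → clear
Obstacle 2 [(13,22) (21,16) (24,22)]:
  edge (13,22)–(21,16): crosses AB
  edge (21,16)–(24,22): clear
  edge (24,22)–(13,22): crosses AB
  → BLOCKED
Obstacle 3 [(0,15) (10,14) (9,24) (0,24)]:
  edge (0,15)–(10,14): clear
  edge (10,14)–(9,24): clear
  edge (9,24)–(0,24): clear
  edge (0,24)–(0,15): clear
  midpoint (27/2,35/2) outside
  → clear
Obstacle 4 [(13,1) (24,1) (24,4) (23,11)]:
  edge (13,1)–(24,1): clear
  edge (24,1)–(24,4): clear
  edge (24,4)–(23,11): clear
  edge (23,11)–(13,1): clear
  midpoint (27/2,35/2) outside
  → clear

BLOCKED by obstacle 2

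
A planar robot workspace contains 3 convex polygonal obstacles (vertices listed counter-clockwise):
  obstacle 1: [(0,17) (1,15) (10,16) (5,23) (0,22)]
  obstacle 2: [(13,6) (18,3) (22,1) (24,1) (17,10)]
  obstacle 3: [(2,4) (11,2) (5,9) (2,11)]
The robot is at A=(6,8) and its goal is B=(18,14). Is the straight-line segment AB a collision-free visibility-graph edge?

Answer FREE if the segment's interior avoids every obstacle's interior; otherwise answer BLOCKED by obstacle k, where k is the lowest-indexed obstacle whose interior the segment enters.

Obstacle 1 [(0,17) (1,15) (10,16) (5,23) (0,22)]:
  edge (0,17)–(1,15): clear
  edge (1,15)–(10,16): clear
  edge (10,16)–(5,23): clear
  edge (5,23)–(0,22): clear
  edge (0,22)–(0,17): clear
  midpoint (12,11) outside
  → clear
Obstacle 2 [(13,6) (18,3) (22,1) (24,1) (17,10)]:
  edge (13,6)–(18,3): clear
  edge (18,3)–(22,1): clear
  edge (22,1)–(24,1): clear
  edge (24,1)–(17,10): clear
  edge (17,10)–(13,6): clear
  midpoint (12,11) outside
  → clear
Obstacle 3 [(2,4) (11,2) (5,9) (2,11)]:
  edge (2,4)–(11,2): clear
  edge (11,2)–(5,9): clear
  edge (5,9)–(2,11): clear
  edge (2,11)–(2,4): clear
  midpoint (12,11) outside
  → clear

FREE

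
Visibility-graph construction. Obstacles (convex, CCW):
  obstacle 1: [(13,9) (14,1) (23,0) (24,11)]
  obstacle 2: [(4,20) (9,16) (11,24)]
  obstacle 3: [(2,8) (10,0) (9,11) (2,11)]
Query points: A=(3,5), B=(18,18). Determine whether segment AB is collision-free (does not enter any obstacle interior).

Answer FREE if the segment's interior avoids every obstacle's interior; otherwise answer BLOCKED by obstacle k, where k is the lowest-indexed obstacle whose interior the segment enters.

Obstacle 1 [(13,9) (14,1) (23,0) (24,11)]:
  edge (13,9)–(14,1): clear
  edge (14,1)–(23,0): clear
  edge (23,0)–(24,11): clear
  edge (24,11)–(13,9): clear
  midpoint (21/2,23/2) outside
  → clear
Obstacle 2 [(4,20) (9,16) (11,24)]:
  edge (4,20)–(9,16): clear
  edge (9,16)–(11,24): clear
  edge (11,24)–(4,20): clear
  midpoint (21/2,23/2) outside
  → clear
Obstacle 3 [(2,8) (10,0) (9,11) (2,11)]:
  edge (2,8)–(10,0): crosses AB
  edge (10,0)–(9,11): crosses AB
  edge (9,11)–(2,11): clear
  edge (2,11)–(2,8): clear
  → BLOCKED

BLOCKED by obstacle 3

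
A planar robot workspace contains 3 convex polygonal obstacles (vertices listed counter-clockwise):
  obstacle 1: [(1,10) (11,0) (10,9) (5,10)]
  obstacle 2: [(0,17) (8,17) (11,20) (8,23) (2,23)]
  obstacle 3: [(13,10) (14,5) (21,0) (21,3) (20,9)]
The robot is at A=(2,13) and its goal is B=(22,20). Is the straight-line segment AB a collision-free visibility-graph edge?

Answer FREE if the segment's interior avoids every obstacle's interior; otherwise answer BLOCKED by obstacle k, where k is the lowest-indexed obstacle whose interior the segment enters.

FREE

Obstacle 1 [(1,10) (11,0) (10,9) (5,10)]:
  edge (1,10)–(11,0): clear
  edge (11,0)–(10,9): clear
  edge (10,9)–(5,10): clear
  edge (5,10)–(1,10): clear
  midpoint (12,33/2) outside
  → clear
Obstacle 2 [(0,17) (8,17) (11,20) (8,23) (2,23)]:
  edge (0,17)–(8,17): clear
  edge (8,17)–(11,20): clear
  edge (11,20)–(8,23): clear
  edge (8,23)–(2,23): clear
  edge (2,23)–(0,17): clear
  midpoint (12,33/2) outside
  → clear
Obstacle 3 [(13,10) (14,5) (21,0) (21,3) (20,9)]:
  edge (13,10)–(14,5): clear
  edge (14,5)–(21,0): clear
  edge (21,0)–(21,3): clear
  edge (21,3)–(20,9): clear
  edge (20,9)–(13,10): clear
  midpoint (12,33/2) outside
  → clear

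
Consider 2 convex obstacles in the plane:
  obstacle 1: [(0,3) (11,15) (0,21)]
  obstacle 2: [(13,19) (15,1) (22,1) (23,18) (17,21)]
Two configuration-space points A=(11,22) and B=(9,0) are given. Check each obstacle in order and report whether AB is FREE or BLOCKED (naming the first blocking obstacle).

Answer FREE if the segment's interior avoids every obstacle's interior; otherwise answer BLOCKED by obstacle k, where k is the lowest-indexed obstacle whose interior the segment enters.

BLOCKED by obstacle 1

Obstacle 1 [(0,3) (11,15) (0,21)]:
  edge (0,3)–(11,15): crosses AB
  edge (11,15)–(0,21): crosses AB
  edge (0,21)–(0,3): clear
  → BLOCKED
Obstacle 2 [(13,19) (15,1) (22,1) (23,18) (17,21)]:
  edge (13,19)–(15,1): clear
  edge (15,1)–(22,1): clear
  edge (22,1)–(23,18): clear
  edge (23,18)–(17,21): clear
  edge (17,21)–(13,19): clear
  midpoint (10,11) outside
  → clear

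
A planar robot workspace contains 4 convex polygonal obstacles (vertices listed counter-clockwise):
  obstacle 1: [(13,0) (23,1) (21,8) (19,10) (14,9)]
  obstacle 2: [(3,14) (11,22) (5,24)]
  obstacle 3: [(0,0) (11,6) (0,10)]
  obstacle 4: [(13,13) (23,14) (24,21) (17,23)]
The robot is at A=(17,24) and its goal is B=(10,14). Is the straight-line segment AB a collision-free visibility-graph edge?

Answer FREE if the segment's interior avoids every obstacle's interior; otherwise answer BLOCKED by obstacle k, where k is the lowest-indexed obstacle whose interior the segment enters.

FREE

Obstacle 1 [(13,0) (23,1) (21,8) (19,10) (14,9)]:
  edge (13,0)–(23,1): clear
  edge (23,1)–(21,8): clear
  edge (21,8)–(19,10): clear
  edge (19,10)–(14,9): clear
  edge (14,9)–(13,0): clear
  midpoint (27/2,19) outside
  → clear
Obstacle 2 [(3,14) (11,22) (5,24)]:
  edge (3,14)–(11,22): clear
  edge (11,22)–(5,24): clear
  edge (5,24)–(3,14): clear
  midpoint (27/2,19) outside
  → clear
Obstacle 3 [(0,0) (11,6) (0,10)]:
  edge (0,0)–(11,6): clear
  edge (11,6)–(0,10): clear
  edge (0,10)–(0,0): clear
  midpoint (27/2,19) outside
  → clear
Obstacle 4 [(13,13) (23,14) (24,21) (17,23)]:
  edge (13,13)–(23,14): clear
  edge (23,14)–(24,21): clear
  edge (24,21)–(17,23): clear
  edge (17,23)–(13,13): clear
  midpoint (27/2,19) outside
  → clear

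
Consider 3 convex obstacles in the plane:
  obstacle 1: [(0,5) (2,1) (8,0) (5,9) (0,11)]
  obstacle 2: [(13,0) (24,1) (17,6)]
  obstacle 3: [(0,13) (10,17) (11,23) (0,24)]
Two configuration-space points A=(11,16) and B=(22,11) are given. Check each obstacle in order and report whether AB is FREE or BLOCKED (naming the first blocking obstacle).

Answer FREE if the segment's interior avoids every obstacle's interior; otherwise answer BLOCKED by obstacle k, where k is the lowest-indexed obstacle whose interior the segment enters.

Obstacle 1 [(0,5) (2,1) (8,0) (5,9) (0,11)]:
  edge (0,5)–(2,1): clear
  edge (2,1)–(8,0): clear
  edge (8,0)–(5,9): clear
  edge (5,9)–(0,11): clear
  edge (0,11)–(0,5): clear
  midpoint (33/2,27/2) outside
  → clear
Obstacle 2 [(13,0) (24,1) (17,6)]:
  edge (13,0)–(24,1): clear
  edge (24,1)–(17,6): clear
  edge (17,6)–(13,0): clear
  midpoint (33/2,27/2) outside
  → clear
Obstacle 3 [(0,13) (10,17) (11,23) (0,24)]:
  edge (0,13)–(10,17): clear
  edge (10,17)–(11,23): clear
  edge (11,23)–(0,24): clear
  edge (0,24)–(0,13): clear
  midpoint (33/2,27/2) outside
  → clear

FREE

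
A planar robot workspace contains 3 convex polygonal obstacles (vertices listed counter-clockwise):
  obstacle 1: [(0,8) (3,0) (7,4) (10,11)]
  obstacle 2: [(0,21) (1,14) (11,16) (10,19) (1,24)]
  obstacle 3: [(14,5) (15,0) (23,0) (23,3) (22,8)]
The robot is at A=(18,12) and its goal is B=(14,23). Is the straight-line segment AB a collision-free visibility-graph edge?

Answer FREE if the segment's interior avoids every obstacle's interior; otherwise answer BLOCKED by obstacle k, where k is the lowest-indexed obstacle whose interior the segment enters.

Obstacle 1 [(0,8) (3,0) (7,4) (10,11)]:
  edge (0,8)–(3,0): clear
  edge (3,0)–(7,4): clear
  edge (7,4)–(10,11): clear
  edge (10,11)–(0,8): clear
  midpoint (16,35/2) outside
  → clear
Obstacle 2 [(0,21) (1,14) (11,16) (10,19) (1,24)]:
  edge (0,21)–(1,14): clear
  edge (1,14)–(11,16): clear
  edge (11,16)–(10,19): clear
  edge (10,19)–(1,24): clear
  edge (1,24)–(0,21): clear
  midpoint (16,35/2) outside
  → clear
Obstacle 3 [(14,5) (15,0) (23,0) (23,3) (22,8)]:
  edge (14,5)–(15,0): clear
  edge (15,0)–(23,0): clear
  edge (23,0)–(23,3): clear
  edge (23,3)–(22,8): clear
  edge (22,8)–(14,5): clear
  midpoint (16,35/2) outside
  → clear

FREE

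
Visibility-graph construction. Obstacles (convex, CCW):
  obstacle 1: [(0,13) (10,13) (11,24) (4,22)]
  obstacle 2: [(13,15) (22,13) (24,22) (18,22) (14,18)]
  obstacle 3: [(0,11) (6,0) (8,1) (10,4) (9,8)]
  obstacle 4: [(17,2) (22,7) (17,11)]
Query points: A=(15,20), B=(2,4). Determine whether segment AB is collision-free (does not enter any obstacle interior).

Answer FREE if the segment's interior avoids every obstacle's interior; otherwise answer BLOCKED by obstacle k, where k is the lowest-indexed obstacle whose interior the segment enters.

BLOCKED by obstacle 1

Obstacle 1 [(0,13) (10,13) (11,24) (4,22)]:
  edge (0,13)–(10,13): crosses AB
  edge (10,13)–(11,24): crosses AB
  edge (11,24)–(4,22): clear
  edge (4,22)–(0,13): clear
  → BLOCKED
Obstacle 2 [(13,15) (22,13) (24,22) (18,22) (14,18)]:
  edge (13,15)–(22,13): clear
  edge (22,13)–(24,22): clear
  edge (24,22)–(18,22): clear
  edge (18,22)–(14,18): clear
  edge (14,18)–(13,15): clear
  midpoint (17/2,12) outside
  → clear
Obstacle 3 [(0,11) (6,0) (8,1) (10,4) (9,8)]:
  edge (0,11)–(6,0): crosses AB
  edge (6,0)–(8,1): clear
  edge (8,1)–(10,4): clear
  edge (10,4)–(9,8): clear
  edge (9,8)–(0,11): crosses AB
  → BLOCKED
Obstacle 4 [(17,2) (22,7) (17,11)]:
  edge (17,2)–(22,7): clear
  edge (22,7)–(17,11): clear
  edge (17,11)–(17,2): clear
  midpoint (17/2,12) outside
  → clear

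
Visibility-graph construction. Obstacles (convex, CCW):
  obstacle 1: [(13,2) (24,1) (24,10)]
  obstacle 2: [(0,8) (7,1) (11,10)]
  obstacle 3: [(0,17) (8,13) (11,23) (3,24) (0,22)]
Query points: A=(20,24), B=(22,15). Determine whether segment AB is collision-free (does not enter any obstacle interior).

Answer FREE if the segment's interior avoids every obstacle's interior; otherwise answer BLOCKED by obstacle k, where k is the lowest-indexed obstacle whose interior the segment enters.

Obstacle 1 [(13,2) (24,1) (24,10)]:
  edge (13,2)–(24,1): clear
  edge (24,1)–(24,10): clear
  edge (24,10)–(13,2): clear
  midpoint (21,39/2) outside
  → clear
Obstacle 2 [(0,8) (7,1) (11,10)]:
  edge (0,8)–(7,1): clear
  edge (7,1)–(11,10): clear
  edge (11,10)–(0,8): clear
  midpoint (21,39/2) outside
  → clear
Obstacle 3 [(0,17) (8,13) (11,23) (3,24) (0,22)]:
  edge (0,17)–(8,13): clear
  edge (8,13)–(11,23): clear
  edge (11,23)–(3,24): clear
  edge (3,24)–(0,22): clear
  edge (0,22)–(0,17): clear
  midpoint (21,39/2) outside
  → clear

FREE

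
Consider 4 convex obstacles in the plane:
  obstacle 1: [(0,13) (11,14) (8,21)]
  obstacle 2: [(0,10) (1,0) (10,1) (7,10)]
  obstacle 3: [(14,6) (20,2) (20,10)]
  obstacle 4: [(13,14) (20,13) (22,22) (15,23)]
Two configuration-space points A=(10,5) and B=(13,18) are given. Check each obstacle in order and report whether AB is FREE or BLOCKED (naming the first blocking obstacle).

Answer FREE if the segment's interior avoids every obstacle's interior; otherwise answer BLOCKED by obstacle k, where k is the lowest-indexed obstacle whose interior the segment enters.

Obstacle 1 [(0,13) (11,14) (8,21)]:
  edge (0,13)–(11,14): clear
  edge (11,14)–(8,21): clear
  edge (8,21)–(0,13): clear
  midpoint (23/2,23/2) outside
  → clear
Obstacle 2 [(0,10) (1,0) (10,1) (7,10)]:
  edge (0,10)–(1,0): clear
  edge (1,0)–(10,1): clear
  edge (10,1)–(7,10): clear
  edge (7,10)–(0,10): clear
  midpoint (23/2,23/2) outside
  → clear
Obstacle 3 [(14,6) (20,2) (20,10)]:
  edge (14,6)–(20,2): clear
  edge (20,2)–(20,10): clear
  edge (20,10)–(14,6): clear
  midpoint (23/2,23/2) outside
  → clear
Obstacle 4 [(13,14) (20,13) (22,22) (15,23)]:
  edge (13,14)–(20,13): clear
  edge (20,13)–(22,22): clear
  edge (22,22)–(15,23): clear
  edge (15,23)–(13,14): clear
  midpoint (23/2,23/2) outside
  → clear

FREE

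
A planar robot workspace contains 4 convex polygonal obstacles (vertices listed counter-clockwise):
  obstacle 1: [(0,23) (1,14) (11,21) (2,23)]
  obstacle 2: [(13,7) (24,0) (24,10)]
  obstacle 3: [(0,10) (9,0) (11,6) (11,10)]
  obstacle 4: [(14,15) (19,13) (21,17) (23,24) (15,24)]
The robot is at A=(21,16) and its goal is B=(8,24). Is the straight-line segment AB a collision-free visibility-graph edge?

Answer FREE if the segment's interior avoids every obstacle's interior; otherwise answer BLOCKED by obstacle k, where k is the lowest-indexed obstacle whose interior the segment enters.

BLOCKED by obstacle 4

Obstacle 1 [(0,23) (1,14) (11,21) (2,23)]:
  edge (0,23)–(1,14): clear
  edge (1,14)–(11,21): clear
  edge (11,21)–(2,23): clear
  edge (2,23)–(0,23): clear
  midpoint (29/2,20) outside
  → clear
Obstacle 2 [(13,7) (24,0) (24,10)]:
  edge (13,7)–(24,0): clear
  edge (24,0)–(24,10): clear
  edge (24,10)–(13,7): clear
  midpoint (29/2,20) outside
  → clear
Obstacle 3 [(0,10) (9,0) (11,6) (11,10)]:
  edge (0,10)–(9,0): clear
  edge (9,0)–(11,6): clear
  edge (11,6)–(11,10): clear
  edge (11,10)–(0,10): clear
  midpoint (29/2,20) outside
  → clear
Obstacle 4 [(14,15) (19,13) (21,17) (23,24) (15,24)]:
  edge (14,15)–(19,13): clear
  edge (19,13)–(21,17): crosses AB
  edge (21,17)–(23,24): clear
  edge (23,24)–(15,24): clear
  edge (15,24)–(14,15): crosses AB
  → BLOCKED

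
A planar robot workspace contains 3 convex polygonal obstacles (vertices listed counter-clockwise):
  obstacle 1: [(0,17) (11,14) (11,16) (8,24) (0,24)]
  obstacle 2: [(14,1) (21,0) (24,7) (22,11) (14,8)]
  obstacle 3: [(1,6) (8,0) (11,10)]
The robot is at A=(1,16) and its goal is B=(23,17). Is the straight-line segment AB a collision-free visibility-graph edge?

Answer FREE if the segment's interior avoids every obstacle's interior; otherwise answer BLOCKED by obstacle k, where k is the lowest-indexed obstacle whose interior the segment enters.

BLOCKED by obstacle 1

Obstacle 1 [(0,17) (11,14) (11,16) (8,24) (0,24)]:
  edge (0,17)–(11,14): crosses AB
  edge (11,14)–(11,16): clear
  edge (11,16)–(8,24): crosses AB
  edge (8,24)–(0,24): clear
  edge (0,24)–(0,17): clear
  → BLOCKED
Obstacle 2 [(14,1) (21,0) (24,7) (22,11) (14,8)]:
  edge (14,1)–(21,0): clear
  edge (21,0)–(24,7): clear
  edge (24,7)–(22,11): clear
  edge (22,11)–(14,8): clear
  edge (14,8)–(14,1): clear
  midpoint (12,33/2) outside
  → clear
Obstacle 3 [(1,6) (8,0) (11,10)]:
  edge (1,6)–(8,0): clear
  edge (8,0)–(11,10): clear
  edge (11,10)–(1,6): clear
  midpoint (12,33/2) outside
  → clear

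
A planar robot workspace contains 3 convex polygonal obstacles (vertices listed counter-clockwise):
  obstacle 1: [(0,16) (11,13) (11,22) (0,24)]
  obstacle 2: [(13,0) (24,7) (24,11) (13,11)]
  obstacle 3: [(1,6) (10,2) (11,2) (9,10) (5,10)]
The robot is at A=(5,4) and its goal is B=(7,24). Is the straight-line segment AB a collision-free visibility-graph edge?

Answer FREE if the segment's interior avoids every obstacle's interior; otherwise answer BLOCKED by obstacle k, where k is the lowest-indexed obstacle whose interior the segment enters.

Obstacle 1 [(0,16) (11,13) (11,22) (0,24)]:
  edge (0,16)–(11,13): crosses AB
  edge (11,13)–(11,22): clear
  edge (11,22)–(0,24): crosses AB
  edge (0,24)–(0,16): clear
  → BLOCKED
Obstacle 2 [(13,0) (24,7) (24,11) (13,11)]:
  edge (13,0)–(24,7): clear
  edge (24,7)–(24,11): clear
  edge (24,11)–(13,11): clear
  edge (13,11)–(13,0): clear
  midpoint (6,14) outside
  → clear
Obstacle 3 [(1,6) (10,2) (11,2) (9,10) (5,10)]:
  edge (1,6)–(10,2): crosses AB
  edge (10,2)–(11,2): clear
  edge (11,2)–(9,10): clear
  edge (9,10)–(5,10): crosses AB
  edge (5,10)–(1,6): clear
  → BLOCKED

BLOCKED by obstacle 1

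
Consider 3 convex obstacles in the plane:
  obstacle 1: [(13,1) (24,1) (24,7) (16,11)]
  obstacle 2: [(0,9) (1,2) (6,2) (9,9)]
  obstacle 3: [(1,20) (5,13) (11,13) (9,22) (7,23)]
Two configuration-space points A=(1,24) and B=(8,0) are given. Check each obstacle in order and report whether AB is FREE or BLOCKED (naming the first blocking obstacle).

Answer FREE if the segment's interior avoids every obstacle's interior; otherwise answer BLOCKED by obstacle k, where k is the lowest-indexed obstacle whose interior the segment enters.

Obstacle 1 [(13,1) (24,1) (24,7) (16,11)]:
  edge (13,1)–(24,1): clear
  edge (24,1)–(24,7): clear
  edge (24,7)–(16,11): clear
  edge (16,11)–(13,1): clear
  midpoint (9/2,12) outside
  → clear
Obstacle 2 [(0,9) (1,2) (6,2) (9,9)]:
  edge (0,9)–(1,2): clear
  edge (1,2)–(6,2): clear
  edge (6,2)–(9,9): crosses AB
  edge (9,9)–(0,9): crosses AB
  → BLOCKED
Obstacle 3 [(1,20) (5,13) (11,13) (9,22) (7,23)]:
  edge (1,20)–(5,13): crosses AB
  edge (5,13)–(11,13): clear
  edge (11,13)–(9,22): clear
  edge (9,22)–(7,23): clear
  edge (7,23)–(1,20): crosses AB
  → BLOCKED

BLOCKED by obstacle 2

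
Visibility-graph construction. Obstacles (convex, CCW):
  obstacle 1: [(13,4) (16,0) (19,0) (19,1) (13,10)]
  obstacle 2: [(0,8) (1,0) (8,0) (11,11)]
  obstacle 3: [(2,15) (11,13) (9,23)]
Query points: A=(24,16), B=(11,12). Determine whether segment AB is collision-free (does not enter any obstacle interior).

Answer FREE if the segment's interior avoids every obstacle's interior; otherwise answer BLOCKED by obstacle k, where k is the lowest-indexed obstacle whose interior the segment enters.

FREE

Obstacle 1 [(13,4) (16,0) (19,0) (19,1) (13,10)]:
  edge (13,4)–(16,0): clear
  edge (16,0)–(19,0): clear
  edge (19,0)–(19,1): clear
  edge (19,1)–(13,10): clear
  edge (13,10)–(13,4): clear
  midpoint (35/2,14) outside
  → clear
Obstacle 2 [(0,8) (1,0) (8,0) (11,11)]:
  edge (0,8)–(1,0): clear
  edge (1,0)–(8,0): clear
  edge (8,0)–(11,11): clear
  edge (11,11)–(0,8): clear
  midpoint (35/2,14) outside
  → clear
Obstacle 3 [(2,15) (11,13) (9,23)]:
  edge (2,15)–(11,13): clear
  edge (11,13)–(9,23): clear
  edge (9,23)–(2,15): clear
  midpoint (35/2,14) outside
  → clear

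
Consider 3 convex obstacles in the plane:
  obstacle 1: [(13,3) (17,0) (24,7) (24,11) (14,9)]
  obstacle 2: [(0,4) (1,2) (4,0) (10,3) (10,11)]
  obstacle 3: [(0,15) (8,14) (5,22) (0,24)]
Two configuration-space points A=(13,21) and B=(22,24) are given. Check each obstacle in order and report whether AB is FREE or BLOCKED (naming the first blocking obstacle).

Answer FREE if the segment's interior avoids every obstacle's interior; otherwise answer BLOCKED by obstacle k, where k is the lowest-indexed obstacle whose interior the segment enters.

FREE

Obstacle 1 [(13,3) (17,0) (24,7) (24,11) (14,9)]:
  edge (13,3)–(17,0): clear
  edge (17,0)–(24,7): clear
  edge (24,7)–(24,11): clear
  edge (24,11)–(14,9): clear
  edge (14,9)–(13,3): clear
  midpoint (35/2,45/2) outside
  → clear
Obstacle 2 [(0,4) (1,2) (4,0) (10,3) (10,11)]:
  edge (0,4)–(1,2): clear
  edge (1,2)–(4,0): clear
  edge (4,0)–(10,3): clear
  edge (10,3)–(10,11): clear
  edge (10,11)–(0,4): clear
  midpoint (35/2,45/2) outside
  → clear
Obstacle 3 [(0,15) (8,14) (5,22) (0,24)]:
  edge (0,15)–(8,14): clear
  edge (8,14)–(5,22): clear
  edge (5,22)–(0,24): clear
  edge (0,24)–(0,15): clear
  midpoint (35/2,45/2) outside
  → clear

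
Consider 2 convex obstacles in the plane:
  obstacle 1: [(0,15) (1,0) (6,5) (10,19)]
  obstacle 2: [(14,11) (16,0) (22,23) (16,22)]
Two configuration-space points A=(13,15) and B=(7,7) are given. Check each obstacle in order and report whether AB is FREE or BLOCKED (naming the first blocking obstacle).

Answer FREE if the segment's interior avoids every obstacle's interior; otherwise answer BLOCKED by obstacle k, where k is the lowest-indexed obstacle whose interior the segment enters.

FREE

Obstacle 1 [(0,15) (1,0) (6,5) (10,19)]:
  edge (0,15)–(1,0): clear
  edge (1,0)–(6,5): clear
  edge (6,5)–(10,19): clear
  edge (10,19)–(0,15): clear
  midpoint (10,11) outside
  → clear
Obstacle 2 [(14,11) (16,0) (22,23) (16,22)]:
  edge (14,11)–(16,0): clear
  edge (16,0)–(22,23): clear
  edge (22,23)–(16,22): clear
  edge (16,22)–(14,11): clear
  midpoint (10,11) outside
  → clear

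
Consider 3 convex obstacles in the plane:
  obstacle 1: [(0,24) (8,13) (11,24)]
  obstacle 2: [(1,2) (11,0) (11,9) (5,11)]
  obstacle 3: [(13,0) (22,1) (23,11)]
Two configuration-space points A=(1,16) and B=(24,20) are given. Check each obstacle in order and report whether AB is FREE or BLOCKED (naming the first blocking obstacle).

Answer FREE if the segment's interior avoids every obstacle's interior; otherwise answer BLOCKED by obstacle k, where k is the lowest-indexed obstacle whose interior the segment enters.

BLOCKED by obstacle 1

Obstacle 1 [(0,24) (8,13) (11,24)]:
  edge (0,24)–(8,13): crosses AB
  edge (8,13)–(11,24): crosses AB
  edge (11,24)–(0,24): clear
  → BLOCKED
Obstacle 2 [(1,2) (11,0) (11,9) (5,11)]:
  edge (1,2)–(11,0): clear
  edge (11,0)–(11,9): clear
  edge (11,9)–(5,11): clear
  edge (5,11)–(1,2): clear
  midpoint (25/2,18) outside
  → clear
Obstacle 3 [(13,0) (22,1) (23,11)]:
  edge (13,0)–(22,1): clear
  edge (22,1)–(23,11): clear
  edge (23,11)–(13,0): clear
  midpoint (25/2,18) outside
  → clear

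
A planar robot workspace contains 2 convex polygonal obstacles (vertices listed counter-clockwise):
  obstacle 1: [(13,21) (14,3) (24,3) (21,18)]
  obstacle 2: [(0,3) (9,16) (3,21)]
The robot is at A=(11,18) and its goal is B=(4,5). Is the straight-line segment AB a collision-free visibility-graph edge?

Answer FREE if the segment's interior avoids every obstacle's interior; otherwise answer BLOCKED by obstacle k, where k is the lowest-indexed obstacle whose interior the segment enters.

FREE

Obstacle 1 [(13,21) (14,3) (24,3) (21,18)]:
  edge (13,21)–(14,3): clear
  edge (14,3)–(24,3): clear
  edge (24,3)–(21,18): clear
  edge (21,18)–(13,21): clear
  midpoint (15/2,23/2) outside
  → clear
Obstacle 2 [(0,3) (9,16) (3,21)]:
  edge (0,3)–(9,16): clear
  edge (9,16)–(3,21): clear
  edge (3,21)–(0,3): clear
  midpoint (15/2,23/2) outside
  → clear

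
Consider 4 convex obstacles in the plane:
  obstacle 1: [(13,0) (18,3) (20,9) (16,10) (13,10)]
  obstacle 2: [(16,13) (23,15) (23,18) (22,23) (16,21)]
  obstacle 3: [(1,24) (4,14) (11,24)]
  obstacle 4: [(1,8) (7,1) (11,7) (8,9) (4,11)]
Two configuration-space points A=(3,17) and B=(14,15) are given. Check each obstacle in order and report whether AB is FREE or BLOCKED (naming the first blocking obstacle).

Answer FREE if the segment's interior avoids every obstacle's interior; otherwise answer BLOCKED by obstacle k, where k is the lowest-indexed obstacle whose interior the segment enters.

BLOCKED by obstacle 3

Obstacle 1 [(13,0) (18,3) (20,9) (16,10) (13,10)]:
  edge (13,0)–(18,3): clear
  edge (18,3)–(20,9): clear
  edge (20,9)–(16,10): clear
  edge (16,10)–(13,10): clear
  edge (13,10)–(13,0): clear
  midpoint (17/2,16) outside
  → clear
Obstacle 2 [(16,13) (23,15) (23,18) (22,23) (16,21)]:
  edge (16,13)–(23,15): clear
  edge (23,15)–(23,18): clear
  edge (23,18)–(22,23): clear
  edge (22,23)–(16,21): clear
  edge (16,21)–(16,13): clear
  midpoint (17/2,16) outside
  → clear
Obstacle 3 [(1,24) (4,14) (11,24)]:
  edge (1,24)–(4,14): crosses AB
  edge (4,14)–(11,24): crosses AB
  edge (11,24)–(1,24): clear
  → BLOCKED
Obstacle 4 [(1,8) (7,1) (11,7) (8,9) (4,11)]:
  edge (1,8)–(7,1): clear
  edge (7,1)–(11,7): clear
  edge (11,7)–(8,9): clear
  edge (8,9)–(4,11): clear
  edge (4,11)–(1,8): clear
  midpoint (17/2,16) outside
  → clear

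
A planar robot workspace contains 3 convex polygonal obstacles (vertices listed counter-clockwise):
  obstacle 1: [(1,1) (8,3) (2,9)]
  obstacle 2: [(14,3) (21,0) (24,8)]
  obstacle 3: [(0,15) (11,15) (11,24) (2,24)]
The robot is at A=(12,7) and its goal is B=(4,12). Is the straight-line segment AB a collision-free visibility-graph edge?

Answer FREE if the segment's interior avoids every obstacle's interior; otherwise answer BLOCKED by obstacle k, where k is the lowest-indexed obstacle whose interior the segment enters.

FREE

Obstacle 1 [(1,1) (8,3) (2,9)]:
  edge (1,1)–(8,3): clear
  edge (8,3)–(2,9): clear
  edge (2,9)–(1,1): clear
  midpoint (8,19/2) outside
  → clear
Obstacle 2 [(14,3) (21,0) (24,8)]:
  edge (14,3)–(21,0): clear
  edge (21,0)–(24,8): clear
  edge (24,8)–(14,3): clear
  midpoint (8,19/2) outside
  → clear
Obstacle 3 [(0,15) (11,15) (11,24) (2,24)]:
  edge (0,15)–(11,15): clear
  edge (11,15)–(11,24): clear
  edge (11,24)–(2,24): clear
  edge (2,24)–(0,15): clear
  midpoint (8,19/2) outside
  → clear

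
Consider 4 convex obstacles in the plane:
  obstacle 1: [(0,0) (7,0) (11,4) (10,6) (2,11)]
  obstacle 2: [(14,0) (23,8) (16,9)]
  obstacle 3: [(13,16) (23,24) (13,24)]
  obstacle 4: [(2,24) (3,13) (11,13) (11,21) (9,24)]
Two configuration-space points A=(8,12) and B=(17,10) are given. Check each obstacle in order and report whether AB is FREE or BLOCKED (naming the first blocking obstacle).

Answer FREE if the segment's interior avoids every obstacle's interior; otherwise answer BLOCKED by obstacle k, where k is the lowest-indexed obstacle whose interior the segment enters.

Obstacle 1 [(0,0) (7,0) (11,4) (10,6) (2,11)]:
  edge (0,0)–(7,0): clear
  edge (7,0)–(11,4): clear
  edge (11,4)–(10,6): clear
  edge (10,6)–(2,11): clear
  edge (2,11)–(0,0): clear
  midpoint (25/2,11) outside
  → clear
Obstacle 2 [(14,0) (23,8) (16,9)]:
  edge (14,0)–(23,8): clear
  edge (23,8)–(16,9): clear
  edge (16,9)–(14,0): clear
  midpoint (25/2,11) outside
  → clear
Obstacle 3 [(13,16) (23,24) (13,24)]:
  edge (13,16)–(23,24): clear
  edge (23,24)–(13,24): clear
  edge (13,24)–(13,16): clear
  midpoint (25/2,11) outside
  → clear
Obstacle 4 [(2,24) (3,13) (11,13) (11,21) (9,24)]:
  edge (2,24)–(3,13): clear
  edge (3,13)–(11,13): clear
  edge (11,13)–(11,21): clear
  edge (11,21)–(9,24): clear
  edge (9,24)–(2,24): clear
  midpoint (25/2,11) outside
  → clear

FREE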